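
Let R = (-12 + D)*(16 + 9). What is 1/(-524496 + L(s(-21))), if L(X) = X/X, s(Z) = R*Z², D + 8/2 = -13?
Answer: -1/524495 ≈ -1.9066e-6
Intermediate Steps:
D = -17 (D = -4 - 13 = -17)
R = -725 (R = (-12 - 17)*(16 + 9) = -29*25 = -725)
s(Z) = -725*Z²
L(X) = 1
1/(-524496 + L(s(-21))) = 1/(-524496 + 1) = 1/(-524495) = -1/524495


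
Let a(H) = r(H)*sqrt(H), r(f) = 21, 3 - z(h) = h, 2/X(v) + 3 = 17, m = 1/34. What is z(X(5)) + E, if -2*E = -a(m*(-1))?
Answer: 20/7 + 21*I*sqrt(34)/68 ≈ 2.8571 + 1.8007*I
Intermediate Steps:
m = 1/34 ≈ 0.029412
X(v) = 1/7 (X(v) = 2/(-3 + 17) = 2/14 = 2*(1/14) = 1/7)
z(h) = 3 - h
a(H) = 21*sqrt(H)
E = 21*I*sqrt(34)/68 (E = -(-1)*21*sqrt((1/34)*(-1))/2 = -(-1)*21*sqrt(-1/34)/2 = -(-1)*21*(I*sqrt(34)/34)/2 = -(-1)*21*I*sqrt(34)/34/2 = -(-21)*I*sqrt(34)/68 = 21*I*sqrt(34)/68 ≈ 1.8007*I)
z(X(5)) + E = (3 - 1*1/7) + 21*I*sqrt(34)/68 = (3 - 1/7) + 21*I*sqrt(34)/68 = 20/7 + 21*I*sqrt(34)/68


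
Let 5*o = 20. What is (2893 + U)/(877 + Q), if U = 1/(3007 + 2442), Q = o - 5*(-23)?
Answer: 7881979/2713602 ≈ 2.9046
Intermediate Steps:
o = 4 (o = (1/5)*20 = 4)
Q = 119 (Q = 4 - 5*(-23) = 4 + 115 = 119)
U = 1/5449 ≈ 0.00018352
(2893 + U)/(877 + Q) = (2893 + 1/5449)/(877 + 119) = (15763958/5449)/996 = (15763958/5449)*(1/996) = 7881979/2713602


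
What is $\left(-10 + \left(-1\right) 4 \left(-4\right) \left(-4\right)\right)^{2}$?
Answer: $5476$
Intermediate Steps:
$\left(-10 + \left(-1\right) 4 \left(-4\right) \left(-4\right)\right)^{2} = \left(-10 + \left(-4\right) \left(-4\right) \left(-4\right)\right)^{2} = \left(-10 + 16 \left(-4\right)\right)^{2} = \left(-10 - 64\right)^{2} = \left(-74\right)^{2} = 5476$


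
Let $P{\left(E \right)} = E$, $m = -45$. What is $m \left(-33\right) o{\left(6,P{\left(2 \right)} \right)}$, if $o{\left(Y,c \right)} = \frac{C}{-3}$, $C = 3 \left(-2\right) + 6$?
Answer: $0$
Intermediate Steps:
$C = 0$ ($C = -6 + 6 = 0$)
$o{\left(Y,c \right)} = 0$ ($o{\left(Y,c \right)} = \frac{0}{-3} = 0 \left(- \frac{1}{3}\right) = 0$)
$m \left(-33\right) o{\left(6,P{\left(2 \right)} \right)} = \left(-45\right) \left(-33\right) 0 = 1485 \cdot 0 = 0$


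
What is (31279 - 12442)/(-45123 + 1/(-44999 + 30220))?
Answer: -278392023/666872818 ≈ -0.41746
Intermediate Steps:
(31279 - 12442)/(-45123 + 1/(-44999 + 30220)) = 18837/(-45123 + 1/(-14779)) = 18837/(-45123 - 1/14779) = 18837/(-666872818/14779) = 18837*(-14779/666872818) = -278392023/666872818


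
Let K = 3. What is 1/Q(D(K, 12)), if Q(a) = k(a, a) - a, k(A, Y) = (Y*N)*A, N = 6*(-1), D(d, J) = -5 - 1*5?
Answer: -1/590 ≈ -0.0016949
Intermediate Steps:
D(d, J) = -10 (D(d, J) = -5 - 5 = -10)
N = -6
k(A, Y) = -6*A*Y (k(A, Y) = (Y*(-6))*A = (-6*Y)*A = -6*A*Y)
Q(a) = -a - 6*a² (Q(a) = -6*a*a - a = -6*a² - a = -a - 6*a²)
1/Q(D(K, 12)) = 1/(-10*(-1 - 6*(-10))) = 1/(-10*(-1 + 60)) = 1/(-10*59) = 1/(-590) = -1/590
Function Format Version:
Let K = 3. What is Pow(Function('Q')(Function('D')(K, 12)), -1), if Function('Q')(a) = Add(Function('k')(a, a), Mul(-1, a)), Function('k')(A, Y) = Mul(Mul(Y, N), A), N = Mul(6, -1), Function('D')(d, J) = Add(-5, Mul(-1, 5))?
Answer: Rational(-1, 590) ≈ -0.0016949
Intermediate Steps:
Function('D')(d, J) = -10 (Function('D')(d, J) = Add(-5, -5) = -10)
N = -6
Function('k')(A, Y) = Mul(-6, A, Y) (Function('k')(A, Y) = Mul(Mul(Y, -6), A) = Mul(Mul(-6, Y), A) = Mul(-6, A, Y))
Function('Q')(a) = Add(Mul(-1, a), Mul(-6, Pow(a, 2))) (Function('Q')(a) = Add(Mul(-6, a, a), Mul(-1, a)) = Add(Mul(-6, Pow(a, 2)), Mul(-1, a)) = Add(Mul(-1, a), Mul(-6, Pow(a, 2))))
Pow(Function('Q')(Function('D')(K, 12)), -1) = Pow(Mul(-10, Add(-1, Mul(-6, -10))), -1) = Pow(Mul(-10, Add(-1, 60)), -1) = Pow(Mul(-10, 59), -1) = Pow(-590, -1) = Rational(-1, 590)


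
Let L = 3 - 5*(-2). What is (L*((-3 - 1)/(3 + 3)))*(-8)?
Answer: 208/3 ≈ 69.333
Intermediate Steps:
L = 13 (L = 3 + 10 = 13)
(L*((-3 - 1)/(3 + 3)))*(-8) = (13*((-3 - 1)/(3 + 3)))*(-8) = (13*(-4/6))*(-8) = (13*(-4*1/6))*(-8) = (13*(-2/3))*(-8) = -26/3*(-8) = 208/3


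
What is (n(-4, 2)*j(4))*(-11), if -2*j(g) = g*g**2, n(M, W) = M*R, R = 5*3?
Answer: -21120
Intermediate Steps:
R = 15
n(M, W) = 15*M (n(M, W) = M*15 = 15*M)
j(g) = -g**3/2 (j(g) = -g*g**2/2 = -g**3/2)
(n(-4, 2)*j(4))*(-11) = ((15*(-4))*(-1/2*4**3))*(-11) = -(-30)*64*(-11) = -60*(-32)*(-11) = 1920*(-11) = -21120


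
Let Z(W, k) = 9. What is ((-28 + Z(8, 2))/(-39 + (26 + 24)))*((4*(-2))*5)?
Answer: 760/11 ≈ 69.091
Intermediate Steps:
((-28 + Z(8, 2))/(-39 + (26 + 24)))*((4*(-2))*5) = ((-28 + 9)/(-39 + (26 + 24)))*((4*(-2))*5) = (-19/(-39 + 50))*(-8*5) = -19/11*(-40) = 760/11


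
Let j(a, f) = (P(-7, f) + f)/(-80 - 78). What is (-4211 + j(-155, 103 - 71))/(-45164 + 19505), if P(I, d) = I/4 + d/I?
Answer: 6210061/37838472 ≈ 0.16412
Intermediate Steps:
P(I, d) = I/4 + d/I (P(I, d) = I*(1/4) + d/I = I/4 + d/I)
j(a, f) = 7/632 - 3*f/553 (j(a, f) = (((1/4)*(-7) + f/(-7)) + f)/(-80 - 78) = ((-7/4 + f*(-1/7)) + f)/(-158) = ((-7/4 - f/7) + f)*(-1/158) = (-7/4 + 6*f/7)*(-1/158) = 7/632 - 3*f/553)
(-4211 + j(-155, 103 - 71))/(-45164 + 19505) = (-4211 + (7/632 - 3*(103 - 71)/553))/(-45164 + 19505) = (-4211 + (7/632 - 3/553*32))/(-25659) = (-4211 + (7/632 - 96/553))*(-1/25659) = (-4211 - 719/4424)*(-1/25659) = -18630183/4424*(-1/25659) = 6210061/37838472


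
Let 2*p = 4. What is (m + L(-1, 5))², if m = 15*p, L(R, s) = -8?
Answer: 484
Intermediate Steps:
p = 2 (p = (½)*4 = 2)
m = 30 (m = 15*2 = 30)
(m + L(-1, 5))² = (30 - 8)² = 22² = 484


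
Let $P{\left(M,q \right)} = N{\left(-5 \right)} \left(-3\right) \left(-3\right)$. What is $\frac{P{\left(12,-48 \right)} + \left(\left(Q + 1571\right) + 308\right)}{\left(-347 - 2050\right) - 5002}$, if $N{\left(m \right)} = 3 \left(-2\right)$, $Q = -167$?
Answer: $- \frac{1658}{7399} \approx -0.22408$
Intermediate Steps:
$N{\left(m \right)} = -6$
$P{\left(M,q \right)} = -54$ ($P{\left(M,q \right)} = \left(-6\right) \left(-3\right) \left(-3\right) = 18 \left(-3\right) = -54$)
$\frac{P{\left(12,-48 \right)} + \left(\left(Q + 1571\right) + 308\right)}{\left(-347 - 2050\right) - 5002} = \frac{-54 + \left(\left(-167 + 1571\right) + 308\right)}{\left(-347 - 2050\right) - 5002} = \frac{-54 + \left(1404 + 308\right)}{-2397 - 5002} = \frac{-54 + 1712}{-7399} = 1658 \left(- \frac{1}{7399}\right) = - \frac{1658}{7399}$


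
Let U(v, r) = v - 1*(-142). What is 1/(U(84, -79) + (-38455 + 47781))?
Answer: 1/9552 ≈ 0.00010469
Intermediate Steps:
U(v, r) = 142 + v (U(v, r) = v + 142 = 142 + v)
1/(U(84, -79) + (-38455 + 47781)) = 1/((142 + 84) + (-38455 + 47781)) = 1/(226 + 9326) = 1/9552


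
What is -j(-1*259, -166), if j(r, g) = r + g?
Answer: 425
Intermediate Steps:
j(r, g) = g + r
-j(-1*259, -166) = -(-166 - 1*259) = -(-166 - 259) = -1*(-425) = 425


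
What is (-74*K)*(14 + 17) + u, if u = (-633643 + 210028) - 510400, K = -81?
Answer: -748201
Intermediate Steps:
u = -934015 (u = -423615 - 510400 = -934015)
(-74*K)*(14 + 17) + u = (-74*(-81))*(14 + 17) - 934015 = 5994*31 - 934015 = 185814 - 934015 = -748201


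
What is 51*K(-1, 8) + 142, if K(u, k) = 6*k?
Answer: 2590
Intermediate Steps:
51*K(-1, 8) + 142 = 51*(6*8) + 142 = 51*48 + 142 = 2448 + 142 = 2590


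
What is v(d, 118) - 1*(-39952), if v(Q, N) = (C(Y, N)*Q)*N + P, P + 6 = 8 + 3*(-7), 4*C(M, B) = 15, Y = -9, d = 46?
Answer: 60288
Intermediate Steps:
C(M, B) = 15/4 (C(M, B) = (¼)*15 = 15/4)
P = -19 (P = -6 + (8 + 3*(-7)) = -6 + (8 - 21) = -6 - 13 = -19)
v(Q, N) = -19 + 15*N*Q/4 (v(Q, N) = (15*Q/4)*N - 19 = 15*N*Q/4 - 19 = -19 + 15*N*Q/4)
v(d, 118) - 1*(-39952) = (-19 + (15/4)*118*46) - 1*(-39952) = (-19 + 20355) + 39952 = 20336 + 39952 = 60288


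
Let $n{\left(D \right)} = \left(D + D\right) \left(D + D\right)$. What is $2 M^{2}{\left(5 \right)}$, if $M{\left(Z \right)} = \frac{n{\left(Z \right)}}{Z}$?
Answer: $800$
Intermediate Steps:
$n{\left(D \right)} = 4 D^{2}$ ($n{\left(D \right)} = 2 D 2 D = 4 D^{2}$)
$M{\left(Z \right)} = 4 Z$ ($M{\left(Z \right)} = \frac{4 Z^{2}}{Z} = 4 Z$)
$2 M^{2}{\left(5 \right)} = 2 \left(4 \cdot 5\right)^{2} = 2 \cdot 20^{2} = 2 \cdot 400 = 800$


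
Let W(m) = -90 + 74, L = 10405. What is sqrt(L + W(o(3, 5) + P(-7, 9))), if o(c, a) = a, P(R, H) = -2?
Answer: sqrt(10389) ≈ 101.93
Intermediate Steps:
W(m) = -16
sqrt(L + W(o(3, 5) + P(-7, 9))) = sqrt(10405 - 16) = sqrt(10389)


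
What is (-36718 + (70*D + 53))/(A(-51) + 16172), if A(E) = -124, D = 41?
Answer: -33795/16048 ≈ -2.1059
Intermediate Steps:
(-36718 + (70*D + 53))/(A(-51) + 16172) = (-36718 + (70*41 + 53))/(-124 + 16172) = (-36718 + (2870 + 53))/16048 = (-36718 + 2923)*(1/16048) = -33795*1/16048 = -33795/16048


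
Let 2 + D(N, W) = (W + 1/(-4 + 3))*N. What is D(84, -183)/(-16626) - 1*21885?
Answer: -181922276/8313 ≈ -21884.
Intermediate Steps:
D(N, W) = -2 + N*(-1 + W) (D(N, W) = -2 + (W + 1/(-4 + 3))*N = -2 + (W + 1/(-1))*N = -2 + (W - 1)*N = -2 + (-1 + W)*N = -2 + N*(-1 + W))
D(84, -183)/(-16626) - 1*21885 = (-2 - 1*84 + 84*(-183))/(-16626) - 1*21885 = (-2 - 84 - 15372)*(-1/16626) - 21885 = -15458*(-1/16626) - 21885 = 7729/8313 - 21885 = -181922276/8313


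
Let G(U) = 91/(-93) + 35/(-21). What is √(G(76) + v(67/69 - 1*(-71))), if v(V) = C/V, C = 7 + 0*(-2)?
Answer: I*√60383625094/153946 ≈ 1.5962*I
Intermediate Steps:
C = 7 (C = 7 + 0 = 7)
G(U) = -82/31 (G(U) = 91*(-1/93) + 35*(-1/21) = -91/93 - 5/3 = -82/31)
v(V) = 7/V
√(G(76) + v(67/69 - 1*(-71))) = √(-82/31 + 7/(67/69 - 1*(-71))) = √(-82/31 + 7/(67*(1/69) + 71)) = √(-82/31 + 7/(67/69 + 71)) = √(-82/31 + 7/(4966/69)) = √(-82/31 + 7*(69/4966)) = √(-82/31 + 483/4966) = √(-392239/153946) = I*√60383625094/153946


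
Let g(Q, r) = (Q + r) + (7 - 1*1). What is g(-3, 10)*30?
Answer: 390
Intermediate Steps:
g(Q, r) = 6 + Q + r (g(Q, r) = (Q + r) + (7 - 1) = (Q + r) + 6 = 6 + Q + r)
g(-3, 10)*30 = (6 - 3 + 10)*30 = 13*30 = 390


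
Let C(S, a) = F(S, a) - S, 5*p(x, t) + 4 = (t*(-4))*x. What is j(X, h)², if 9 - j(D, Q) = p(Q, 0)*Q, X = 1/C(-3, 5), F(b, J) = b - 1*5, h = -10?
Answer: 1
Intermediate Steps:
p(x, t) = -⅘ - 4*t*x/5 (p(x, t) = -⅘ + ((t*(-4))*x)/5 = -⅘ + ((-4*t)*x)/5 = -⅘ + (-4*t*x)/5 = -⅘ - 4*t*x/5)
F(b, J) = -5 + b (F(b, J) = b - 5 = -5 + b)
C(S, a) = -5 (C(S, a) = (-5 + S) - S = -5)
X = -⅕ (X = 1/(-5) = -⅕ ≈ -0.20000)
j(D, Q) = 9 + 4*Q/5 (j(D, Q) = 9 - (-⅘ - ⅘*0*Q)*Q = 9 - (-⅘ + 0)*Q = 9 - (-4)*Q/5 = 9 + 4*Q/5)
j(X, h)² = (9 + (⅘)*(-10))² = (9 - 8)² = 1² = 1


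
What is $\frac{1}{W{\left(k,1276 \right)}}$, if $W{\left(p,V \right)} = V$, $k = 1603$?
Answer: $\frac{1}{1276} \approx 0.0007837$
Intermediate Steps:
$\frac{1}{W{\left(k,1276 \right)}} = \frac{1}{1276}$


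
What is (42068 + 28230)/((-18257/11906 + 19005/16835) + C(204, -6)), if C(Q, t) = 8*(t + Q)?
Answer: 402581602228/9068912365 ≈ 44.391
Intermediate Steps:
C(Q, t) = 8*Q + 8*t (C(Q, t) = 8*(Q + t) = 8*Q + 8*t)
(42068 + 28230)/((-18257/11906 + 19005/16835) + C(204, -6)) = (42068 + 28230)/((-18257/11906 + 19005/16835) + (8*204 + 8*(-6))) = 70298/((-18257*1/11906 + 19005*(1/16835)) + (1632 - 48)) = 70298/((-18257/11906 + 543/481) + 1584) = 70298/(-2316659/5726786 + 1584) = 70298/(9068912365/5726786) = 70298*(5726786/9068912365) = 402581602228/9068912365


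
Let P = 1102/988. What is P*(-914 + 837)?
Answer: -2233/26 ≈ -85.885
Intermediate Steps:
P = 29/26 (P = 1102*(1/988) = 29/26 ≈ 1.1154)
P*(-914 + 837) = 29*(-914 + 837)/26 = (29/26)*(-77) = -2233/26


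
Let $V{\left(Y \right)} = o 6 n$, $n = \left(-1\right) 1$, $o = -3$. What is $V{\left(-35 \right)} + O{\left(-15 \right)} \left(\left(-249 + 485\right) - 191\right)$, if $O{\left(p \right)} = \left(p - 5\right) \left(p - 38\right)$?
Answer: $47718$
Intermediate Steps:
$n = -1$
$V{\left(Y \right)} = 18$ ($V{\left(Y \right)} = \left(-3\right) 6 \left(-1\right) = \left(-18\right) \left(-1\right) = 18$)
$O{\left(p \right)} = \left(-38 + p\right) \left(-5 + p\right)$ ($O{\left(p \right)} = \left(-5 + p\right) \left(-38 + p\right) = \left(-38 + p\right) \left(-5 + p\right)$)
$V{\left(-35 \right)} + O{\left(-15 \right)} \left(\left(-249 + 485\right) - 191\right) = 18 + \left(190 + \left(-15\right)^{2} - -645\right) \left(\left(-249 + 485\right) - 191\right) = 18 + \left(190 + 225 + 645\right) \left(236 - 191\right) = 18 + 1060 \cdot 45 = 18 + 47700 = 47718$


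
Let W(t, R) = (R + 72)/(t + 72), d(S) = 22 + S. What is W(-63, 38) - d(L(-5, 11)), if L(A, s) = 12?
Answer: -196/9 ≈ -21.778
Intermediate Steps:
W(t, R) = (72 + R)/(72 + t)
W(-63, 38) - d(L(-5, 11)) = (72 + 38)/(72 - 63) - (22 + 12) = 110/9 - 1*34 = (⅑)*110 - 34 = 110/9 - 34 = -196/9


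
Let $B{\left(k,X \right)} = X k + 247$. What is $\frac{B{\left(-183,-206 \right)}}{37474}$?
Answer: $\frac{37945}{37474} \approx 1.0126$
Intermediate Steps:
$B{\left(k,X \right)} = 247 + X k$
$\frac{B{\left(-183,-206 \right)}}{37474} = \frac{247 - -37698}{37474} = \left(247 + 37698\right) \frac{1}{37474} = 37945 \cdot \frac{1}{37474} = \frac{37945}{37474}$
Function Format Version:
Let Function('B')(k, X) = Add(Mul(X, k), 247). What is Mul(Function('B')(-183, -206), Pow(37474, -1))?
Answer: Rational(37945, 37474) ≈ 1.0126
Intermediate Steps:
Function('B')(k, X) = Add(247, Mul(X, k))
Mul(Function('B')(-183, -206), Pow(37474, -1)) = Mul(Add(247, Mul(-206, -183)), Pow(37474, -1)) = Mul(Add(247, 37698), Rational(1, 37474)) = Mul(37945, Rational(1, 37474)) = Rational(37945, 37474)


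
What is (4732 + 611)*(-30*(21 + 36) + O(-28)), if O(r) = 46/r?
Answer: -128034309/14 ≈ -9.1453e+6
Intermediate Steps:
(4732 + 611)*(-30*(21 + 36) + O(-28)) = (4732 + 611)*(-30*(21 + 36) + 46/(-28)) = 5343*(-30*57 + 46*(-1/28)) = 5343*(-1710 - 23/14) = 5343*(-23963/14) = -128034309/14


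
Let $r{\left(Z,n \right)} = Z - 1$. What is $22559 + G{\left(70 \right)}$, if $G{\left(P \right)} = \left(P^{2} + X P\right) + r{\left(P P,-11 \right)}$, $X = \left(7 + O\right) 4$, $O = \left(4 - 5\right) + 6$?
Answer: $35718$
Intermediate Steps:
$O = 5$ ($O = -1 + 6 = 5$)
$r{\left(Z,n \right)} = -1 + Z$
$X = 48$ ($X = \left(7 + 5\right) 4 = 12 \cdot 4 = 48$)
$G{\left(P \right)} = -1 + 2 P^{2} + 48 P$ ($G{\left(P \right)} = \left(P^{2} + 48 P\right) + \left(-1 + P P\right) = \left(P^{2} + 48 P\right) + \left(-1 + P^{2}\right) = -1 + 2 P^{2} + 48 P$)
$22559 + G{\left(70 \right)} = 22559 + \left(-1 + 2 \cdot 70^{2} + 48 \cdot 70\right) = 22559 + \left(-1 + 2 \cdot 4900 + 3360\right) = 22559 + \left(-1 + 9800 + 3360\right) = 22559 + 13159 = 35718$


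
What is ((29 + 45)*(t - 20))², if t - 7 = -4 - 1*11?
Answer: 4293184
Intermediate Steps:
t = -8 (t = 7 + (-4 - 1*11) = 7 + (-4 - 11) = 7 - 15 = -8)
((29 + 45)*(t - 20))² = ((29 + 45)*(-8 - 20))² = (74*(-28))² = (-2072)² = 4293184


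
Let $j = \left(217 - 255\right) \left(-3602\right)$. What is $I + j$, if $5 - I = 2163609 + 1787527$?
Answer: $-3814255$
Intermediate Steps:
$I = -3951131$ ($I = 5 - \left(2163609 + 1787527\right) = 5 - 3951136 = -3951131$)
$j = 136876$ ($j = \left(217 - 255\right) \left(-3602\right) = \left(-38\right) \left(-3602\right) = 136876$)
$I + j = -3951131 + 136876 = -3814255$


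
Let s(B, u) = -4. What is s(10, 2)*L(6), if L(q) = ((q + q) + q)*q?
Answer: -432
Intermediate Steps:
L(q) = 3*q**2 (L(q) = (2*q + q)*q = (3*q)*q = 3*q**2)
s(10, 2)*L(6) = -12*6**2 = -12*36 = -4*108 = -432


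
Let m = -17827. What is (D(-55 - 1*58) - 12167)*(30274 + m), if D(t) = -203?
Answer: -153969390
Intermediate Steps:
(D(-55 - 1*58) - 12167)*(30274 + m) = (-203 - 12167)*(30274 - 17827) = -12370*12447 = -153969390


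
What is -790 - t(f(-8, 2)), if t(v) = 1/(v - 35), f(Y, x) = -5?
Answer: -31599/40 ≈ -789.97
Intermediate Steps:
t(v) = 1/(-35 + v)
-790 - t(f(-8, 2)) = -790 - 1/(-35 - 5) = -790 - 1/(-40) = -790 - 1*(-1/40) = -790 + 1/40 = -31599/40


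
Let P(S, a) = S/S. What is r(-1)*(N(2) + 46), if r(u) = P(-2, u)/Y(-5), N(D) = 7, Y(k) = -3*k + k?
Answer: 53/10 ≈ 5.3000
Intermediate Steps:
P(S, a) = 1
Y(k) = -2*k
r(u) = 1/10 (r(u) = 1/(-2*(-5)) = 1/10)
r(-1)*(N(2) + 46) = (7 + 46)/10 = (1/10)*53 = 53/10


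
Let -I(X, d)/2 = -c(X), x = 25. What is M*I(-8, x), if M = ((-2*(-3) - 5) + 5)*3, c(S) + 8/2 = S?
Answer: -432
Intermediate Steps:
c(S) = -4 + S
I(X, d) = -8 + 2*X (I(X, d) = -(-2)*(-4 + X) = -2*(4 - X) = -8 + 2*X)
M = 18 (M = ((6 - 5) + 5)*3 = (1 + 5)*3 = 6*3 = 18)
M*I(-8, x) = 18*(-8 + 2*(-8)) = 18*(-8 - 16) = 18*(-24) = -432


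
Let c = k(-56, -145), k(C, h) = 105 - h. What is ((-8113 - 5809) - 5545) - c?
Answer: -19717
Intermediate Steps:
c = 250 (c = 105 - 1*(-145) = 105 + 145 = 250)
((-8113 - 5809) - 5545) - c = ((-8113 - 5809) - 5545) - 1*250 = (-13922 - 5545) - 250 = -19467 - 250 = -19717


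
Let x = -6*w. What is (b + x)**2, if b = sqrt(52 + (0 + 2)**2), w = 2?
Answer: 200 - 48*sqrt(14) ≈ 20.400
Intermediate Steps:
b = 2*sqrt(14) (b = sqrt(52 + 2**2) = sqrt(52 + 4) = sqrt(56) = 2*sqrt(14) ≈ 7.4833)
x = -12 (x = -6*2 = -12)
(b + x)**2 = (2*sqrt(14) - 12)**2 = (-12 + 2*sqrt(14))**2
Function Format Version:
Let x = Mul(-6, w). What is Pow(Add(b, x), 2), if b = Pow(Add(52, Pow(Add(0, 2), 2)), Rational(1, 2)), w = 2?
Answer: Add(200, Mul(-48, Pow(14, Rational(1, 2)))) ≈ 20.400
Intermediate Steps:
b = Mul(2, Pow(14, Rational(1, 2))) (b = Pow(Add(52, Pow(2, 2)), Rational(1, 2)) = Pow(Add(52, 4), Rational(1, 2)) = Pow(56, Rational(1, 2)) = Mul(2, Pow(14, Rational(1, 2))) ≈ 7.4833)
x = -12 (x = Mul(-6, 2) = -12)
Pow(Add(b, x), 2) = Pow(Add(Mul(2, Pow(14, Rational(1, 2))), -12), 2) = Pow(Add(-12, Mul(2, Pow(14, Rational(1, 2)))), 2)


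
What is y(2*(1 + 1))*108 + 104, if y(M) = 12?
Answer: 1400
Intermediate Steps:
y(2*(1 + 1))*108 + 104 = 12*108 + 104 = 1296 + 104 = 1400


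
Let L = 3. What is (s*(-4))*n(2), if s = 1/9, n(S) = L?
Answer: -4/3 ≈ -1.3333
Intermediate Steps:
n(S) = 3
s = ⅑ ≈ 0.11111
(s*(-4))*n(2) = ((⅑)*(-4))*3 = -4/9*3 = -4/3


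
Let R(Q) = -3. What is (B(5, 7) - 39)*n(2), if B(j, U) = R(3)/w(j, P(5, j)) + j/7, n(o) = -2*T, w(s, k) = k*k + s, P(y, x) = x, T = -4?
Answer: -10748/35 ≈ -307.09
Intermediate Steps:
w(s, k) = s + k² (w(s, k) = k² + s = s + k²)
n(o) = 8 (n(o) = -2*(-4) = 8)
B(j, U) = -3/(j + j²) + j/7
(B(5, 7) - 39)*n(2) = ((⅐)*(-21 + 5²*(1 + 5))/(5*(1 + 5)) - 39)*8 = ((⅐)*(⅕)*(-21 + 25*6)/6 - 39)*8 = ((⅐)*(⅕)*(⅙)*(-21 + 150) - 39)*8 = ((⅐)*(⅕)*(⅙)*129 - 39)*8 = (43/70 - 39)*8 = -2687/70*8 = -10748/35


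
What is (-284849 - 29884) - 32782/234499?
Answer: -73804606549/234499 ≈ -3.1473e+5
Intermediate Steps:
(-284849 - 29884) - 32782/234499 = -314733 - 32782*1/234499 = -314733 - 32782/234499 = -73804606549/234499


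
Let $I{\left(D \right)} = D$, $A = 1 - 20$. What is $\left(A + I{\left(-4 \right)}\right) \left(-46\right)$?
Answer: $1058$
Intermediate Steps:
$A = -19$ ($A = 1 - 20 = -19$)
$\left(A + I{\left(-4 \right)}\right) \left(-46\right) = \left(-19 - 4\right) \left(-46\right) = \left(-23\right) \left(-46\right) = 1058$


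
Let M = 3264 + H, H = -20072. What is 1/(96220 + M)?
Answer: 1/79412 ≈ 1.2593e-5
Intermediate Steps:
M = -16808 (M = 3264 - 20072 = -16808)
1/(96220 + M) = 1/(96220 - 16808) = 1/79412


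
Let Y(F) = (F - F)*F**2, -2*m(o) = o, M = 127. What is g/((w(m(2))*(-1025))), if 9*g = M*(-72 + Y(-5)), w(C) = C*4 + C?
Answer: -1016/5125 ≈ -0.19824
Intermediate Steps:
m(o) = -o/2
w(C) = 5*C (w(C) = 4*C + C = 5*C)
Y(F) = 0 (Y(F) = 0*F**2 = 0)
g = -1016 (g = (127*(-72 + 0))/9 = (127*(-72))/9 = (1/9)*(-9144) = -1016)
g/((w(m(2))*(-1025))) = -1016/((5*(-1/2*2))*(-1025)) = -1016/((5*(-1))*(-1025)) = -1016/((-5*(-1025))) = -1016/5125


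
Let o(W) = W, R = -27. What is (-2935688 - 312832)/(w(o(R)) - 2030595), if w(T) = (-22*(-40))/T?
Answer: 17542008/10965389 ≈ 1.5998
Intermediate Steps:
w(T) = 880/T (w(T) = (-1*(-880))/T = 880/T)
(-2935688 - 312832)/(w(o(R)) - 2030595) = (-2935688 - 312832)/(880/(-27) - 2030595) = -3248520/(880*(-1/27) - 2030595) = -3248520/(-880/27 - 2030595) = -3248520/(-54826945/27) = -3248520*(-27/54826945) = 17542008/10965389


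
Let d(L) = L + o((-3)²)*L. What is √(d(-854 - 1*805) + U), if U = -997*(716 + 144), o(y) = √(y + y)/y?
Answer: √(-859079 - 553*√2) ≈ 927.29*I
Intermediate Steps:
o(y) = √2/√y (o(y) = √(2*y)/y = (√2*√y)/y = √2/√y)
d(L) = L + L*√2/3 (d(L) = L + (√2/√((-3)²))*L = L + (√2/√9)*L = L + (√2*(⅓))*L = L + (√2/3)*L = L + L*√2/3)
U = -857420 (U = -997*860 = -857420)
√(d(-854 - 1*805) + U) = √((-854 - 1*805)*(3 + √2)/3 - 857420) = √((-854 - 805)*(3 + √2)/3 - 857420) = √((⅓)*(-1659)*(3 + √2) - 857420) = √((-1659 - 553*√2) - 857420) = √(-859079 - 553*√2)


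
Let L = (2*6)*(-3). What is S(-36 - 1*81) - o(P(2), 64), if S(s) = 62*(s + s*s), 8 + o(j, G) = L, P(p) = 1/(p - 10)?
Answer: 841508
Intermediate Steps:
P(p) = 1/(-10 + p)
L = -36 (L = 12*(-3) = -36)
o(j, G) = -44 (o(j, G) = -8 - 36 = -44)
S(s) = 62*s + 62*s² (S(s) = 62*(s + s²) = 62*s + 62*s²)
S(-36 - 1*81) - o(P(2), 64) = 62*(-36 - 1*81)*(1 + (-36 - 1*81)) - 1*(-44) = 62*(-36 - 81)*(1 + (-36 - 81)) + 44 = 62*(-117)*(1 - 117) + 44 = 62*(-117)*(-116) + 44 = 841464 + 44 = 841508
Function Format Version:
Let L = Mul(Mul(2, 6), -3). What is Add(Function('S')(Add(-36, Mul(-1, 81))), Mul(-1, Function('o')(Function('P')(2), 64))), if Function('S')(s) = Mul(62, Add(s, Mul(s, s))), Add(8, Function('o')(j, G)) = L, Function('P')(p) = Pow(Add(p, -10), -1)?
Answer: 841508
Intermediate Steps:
Function('P')(p) = Pow(Add(-10, p), -1)
L = -36 (L = Mul(12, -3) = -36)
Function('o')(j, G) = -44 (Function('o')(j, G) = Add(-8, -36) = -44)
Function('S')(s) = Add(Mul(62, s), Mul(62, Pow(s, 2))) (Function('S')(s) = Mul(62, Add(s, Pow(s, 2))) = Add(Mul(62, s), Mul(62, Pow(s, 2))))
Add(Function('S')(Add(-36, Mul(-1, 81))), Mul(-1, Function('o')(Function('P')(2), 64))) = Add(Mul(62, Add(-36, Mul(-1, 81)), Add(1, Add(-36, Mul(-1, 81)))), Mul(-1, -44)) = Add(Mul(62, Add(-36, -81), Add(1, Add(-36, -81))), 44) = Add(Mul(62, -117, Add(1, -117)), 44) = Add(Mul(62, -117, -116), 44) = Add(841464, 44) = 841508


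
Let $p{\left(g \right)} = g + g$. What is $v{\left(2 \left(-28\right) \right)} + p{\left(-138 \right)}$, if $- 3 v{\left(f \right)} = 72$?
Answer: $-300$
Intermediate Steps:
$v{\left(f \right)} = -24$ ($v{\left(f \right)} = \left(- \frac{1}{3}\right) 72 = -24$)
$p{\left(g \right)} = 2 g$
$v{\left(2 \left(-28\right) \right)} + p{\left(-138 \right)} = -24 + 2 \left(-138\right) = -24 - 276 = -300$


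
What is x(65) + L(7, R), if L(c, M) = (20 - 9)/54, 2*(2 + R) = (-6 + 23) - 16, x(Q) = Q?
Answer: 3521/54 ≈ 65.204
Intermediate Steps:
R = -3/2 (R = -2 + ((-6 + 23) - 16)/2 = -2 + (17 - 16)/2 = -2 + (1/2)*1 = -2 + 1/2 = -3/2 ≈ -1.5000)
L(c, M) = 11/54 (L(c, M) = 11*(1/54) = 11/54)
x(65) + L(7, R) = 65 + 11/54 = 3521/54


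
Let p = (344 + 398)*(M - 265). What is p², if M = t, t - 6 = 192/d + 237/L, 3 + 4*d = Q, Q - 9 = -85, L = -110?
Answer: 762655899394768729/18879025 ≈ 4.0397e+10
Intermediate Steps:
Q = -76 (Q = 9 - 85 = -76)
d = -79/4 (d = -¾ + (¼)*(-76) = -¾ - 19 = -79/4 ≈ -19.750)
t = -51063/8690 (t = 6 + (192/(-79/4) + 237/(-110)) = 6 + (192*(-4/79) + 237*(-1/110)) = 6 + (-768/79 - 237/110) = 6 - 103203/8690 = -51063/8690 ≈ -5.8761)
M = -51063/8690 ≈ -5.8761
p = -873301723/4345 (p = (344 + 398)*(-51063/8690 - 265) = 742*(-2353913/8690) = -873301723/4345 ≈ -2.0099e+5)
p² = (-873301723/4345)² = 762655899394768729/18879025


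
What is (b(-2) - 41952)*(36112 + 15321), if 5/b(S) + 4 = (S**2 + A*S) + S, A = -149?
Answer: -638684038771/296 ≈ -2.1577e+9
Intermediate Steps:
b(S) = 5/(-4 + S**2 - 148*S) (b(S) = 5/(-4 + ((S**2 - 149*S) + S)) = 5/(-4 + (S**2 - 148*S)) = 5/(-4 + S**2 - 148*S))
(b(-2) - 41952)*(36112 + 15321) = (5/(-4 + (-2)**2 - 148*(-2)) - 41952)*(36112 + 15321) = (5/(-4 + 4 + 296) - 41952)*51433 = (5/296 - 41952)*51433 = -12417787/296*51433 = -638684038771/296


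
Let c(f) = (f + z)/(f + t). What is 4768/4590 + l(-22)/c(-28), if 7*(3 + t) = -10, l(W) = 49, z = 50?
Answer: -3594307/50490 ≈ -71.188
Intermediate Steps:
t = -31/7 (t = -3 + (⅐)*(-10) = -3 - 10/7 = -31/7 ≈ -4.4286)
c(f) = (50 + f)/(-31/7 + f) (c(f) = (f + 50)/(f - 31/7) = (50 + f)/(-31/7 + f))
4768/4590 + l(-22)/c(-28) = 4768/4590 + 49/((7*(50 - 28)/(-31 + 7*(-28)))) = 4768*(1/4590) + 49/((7*22/(-31 - 196))) = 2384/2295 + 49/((7*22/(-227))) = 2384/2295 + 49/((7*(-1/227)*22)) = 2384/2295 + 49/(-154/227) = 2384/2295 + 49*(-227/154) = 2384/2295 - 1589/22 = -3594307/50490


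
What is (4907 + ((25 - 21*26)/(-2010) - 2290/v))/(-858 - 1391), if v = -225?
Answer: -5930429/2712294 ≈ -2.1865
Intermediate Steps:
(4907 + ((25 - 21*26)/(-2010) - 2290/v))/(-858 - 1391) = (4907 + ((25 - 21*26)/(-2010) - 2290/(-225)))/(-858 - 1391) = (4907 + ((25 - 546)*(-1/2010) - 2290*(-1/225)))/(-2249) = (4907 + (-521*(-1/2010) + 458/45))*(-1/2249) = (4907 + (521/2010 + 458/45))*(-1/2249) = (4907 + 12587/1206)*(-1/2249) = (5930429/1206)*(-1/2249) = -5930429/2712294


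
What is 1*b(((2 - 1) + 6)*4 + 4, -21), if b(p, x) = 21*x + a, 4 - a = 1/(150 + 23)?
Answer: -75602/173 ≈ -437.01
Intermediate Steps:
a = 691/173 (a = 4 - 1/(150 + 23) = 4 - 1/173 = 691/173 ≈ 3.9942)
b(p, x) = 691/173 + 21*x (b(p, x) = 21*x + 691/173 = 691/173 + 21*x)
1*b(((2 - 1) + 6)*4 + 4, -21) = 1*(691/173 + 21*(-21)) = 1*(691/173 - 441) = 1*(-75602/173) = -75602/173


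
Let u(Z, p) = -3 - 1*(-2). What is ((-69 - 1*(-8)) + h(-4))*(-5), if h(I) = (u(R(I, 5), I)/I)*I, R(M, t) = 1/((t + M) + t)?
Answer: 310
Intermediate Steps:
R(M, t) = 1/(M + 2*t) (R(M, t) = 1/((M + t) + t) = 1/(M + 2*t))
u(Z, p) = -1 (u(Z, p) = -3 + 2 = -1)
h(I) = -1 (h(I) = (-1/I)*I = -1)
((-69 - 1*(-8)) + h(-4))*(-5) = ((-69 - 1*(-8)) - 1)*(-5) = ((-69 + 8) - 1)*(-5) = (-61 - 1)*(-5) = -62*(-5) = 310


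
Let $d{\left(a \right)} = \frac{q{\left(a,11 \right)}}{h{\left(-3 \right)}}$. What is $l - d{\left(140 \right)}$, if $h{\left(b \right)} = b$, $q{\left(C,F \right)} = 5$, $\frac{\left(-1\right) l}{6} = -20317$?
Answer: $\frac{365711}{3} \approx 1.219 \cdot 10^{5}$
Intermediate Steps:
$l = 121902$ ($l = \left(-6\right) \left(-20317\right) = 121902$)
$d{\left(a \right)} = - \frac{5}{3}$ ($d{\left(a \right)} = \frac{5}{-3} = 5 \left(- \frac{1}{3}\right) = - \frac{5}{3}$)
$l - d{\left(140 \right)} = 121902 - - \frac{5}{3} = 121902 + \frac{5}{3} = \frac{365711}{3}$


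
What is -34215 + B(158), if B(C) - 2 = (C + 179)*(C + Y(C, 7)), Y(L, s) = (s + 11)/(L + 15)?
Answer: 3298775/173 ≈ 19068.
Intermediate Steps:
Y(L, s) = (11 + s)/(15 + L)
B(C) = 2 + (179 + C)*(C + 18/(15 + C)) (B(C) = 2 + (C + 179)*(C + (11 + 7)/(15 + C)) = 2 + (179 + C)*(C + 18/(15 + C)))
-34215 + B(158) = -34215 + (3252 + 158³ + 194*158² + 2705*158)/(15 + 158) = -34215 + (3252 + 3944312 + 194*24964 + 427390)/173 = -34215 + (3252 + 3944312 + 4843016 + 427390)/173 = -34215 + (1/173)*9217970 = -34215 + 9217970/173 = 3298775/173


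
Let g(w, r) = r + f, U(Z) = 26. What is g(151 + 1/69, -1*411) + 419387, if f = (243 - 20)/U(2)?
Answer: 10893599/26 ≈ 4.1898e+5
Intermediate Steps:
f = 223/26 (f = (243 - 20)/26 = 223*(1/26) = 223/26 ≈ 8.5769)
g(w, r) = 223/26 + r (g(w, r) = r + 223/26 = 223/26 + r)
g(151 + 1/69, -1*411) + 419387 = (223/26 - 1*411) + 419387 = (223/26 - 411) + 419387 = -10463/26 + 419387 = 10893599/26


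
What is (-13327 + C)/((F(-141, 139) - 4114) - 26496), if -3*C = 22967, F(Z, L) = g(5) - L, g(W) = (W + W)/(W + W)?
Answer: 15737/23061 ≈ 0.68241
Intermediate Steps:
g(W) = 1 (g(W) = (2*W)/((2*W)) = (2*W)*(1/(2*W)) = 1)
F(Z, L) = 1 - L
C = -22967/3 (C = -⅓*22967 = -22967/3 ≈ -7655.7)
(-13327 + C)/((F(-141, 139) - 4114) - 26496) = (-13327 - 22967/3)/(((1 - 1*139) - 4114) - 26496) = -62948/(3*(((1 - 139) - 4114) - 26496)) = -62948/(3*((-138 - 4114) - 26496)) = -62948/(3*(-4252 - 26496)) = -62948/3/(-30748) = -62948/3*(-1/30748) = 15737/23061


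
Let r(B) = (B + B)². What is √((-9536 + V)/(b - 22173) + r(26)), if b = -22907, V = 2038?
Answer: √13250415/70 ≈ 52.002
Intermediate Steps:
r(B) = 4*B² (r(B) = (2*B)² = 4*B²)
√((-9536 + V)/(b - 22173) + r(26)) = √((-9536 + 2038)/(-22907 - 22173) + 4*26²) = √(-7498/(-45080) + 4*676) = √(-7498*(-1/45080) + 2704) = √(163/980 + 2704) = √(2650083/980) = √13250415/70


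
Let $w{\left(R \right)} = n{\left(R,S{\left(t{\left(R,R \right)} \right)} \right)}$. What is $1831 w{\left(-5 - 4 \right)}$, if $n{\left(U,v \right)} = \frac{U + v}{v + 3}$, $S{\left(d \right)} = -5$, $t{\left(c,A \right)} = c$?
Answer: $12817$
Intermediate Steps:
$n{\left(U,v \right)} = \frac{U + v}{3 + v}$
$w{\left(R \right)} = \frac{5}{2} - \frac{R}{2}$ ($w{\left(R \right)} = \frac{R - 5}{3 - 5} = \frac{-5 + R}{-2} = - \frac{-5 + R}{2} = \frac{5}{2} - \frac{R}{2}$)
$1831 w{\left(-5 - 4 \right)} = 1831 \left(\frac{5}{2} - \frac{-5 - 4}{2}\right) = 1831 \left(\frac{5}{2} - - \frac{9}{2}\right) = 1831 \left(\frac{5}{2} + \frac{9}{2}\right) = 1831 \cdot 7 = 12817$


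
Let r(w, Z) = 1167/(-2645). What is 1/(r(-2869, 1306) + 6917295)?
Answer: 2645/18296244108 ≈ 1.4457e-7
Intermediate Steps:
r(w, Z) = -1167/2645 (r(w, Z) = 1167*(-1/2645) = -1167/2645)
1/(r(-2869, 1306) + 6917295) = 1/(-1167/2645 + 6917295) = 1/(18296244108/2645) = 2645/18296244108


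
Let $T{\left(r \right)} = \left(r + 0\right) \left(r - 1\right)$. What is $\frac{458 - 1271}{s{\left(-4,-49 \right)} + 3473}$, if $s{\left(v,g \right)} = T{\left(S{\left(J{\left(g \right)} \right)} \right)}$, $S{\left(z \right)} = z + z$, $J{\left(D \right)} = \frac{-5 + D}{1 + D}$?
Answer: $- \frac{13008}{55613} \approx -0.2339$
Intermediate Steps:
$J{\left(D \right)} = \frac{-5 + D}{1 + D}$
$S{\left(z \right)} = 2 z$
$T{\left(r \right)} = r \left(-1 + r\right)$
$s{\left(v,g \right)} = \frac{2 \left(-1 + \frac{2 \left(-5 + g\right)}{1 + g}\right) \left(-5 + g\right)}{1 + g}$ ($s{\left(v,g \right)} = 2 \frac{-5 + g}{1 + g} \left(-1 + 2 \frac{-5 + g}{1 + g}\right) = \frac{2 \left(-5 + g\right)}{1 + g} \left(-1 + \frac{2 \left(-5 + g\right)}{1 + g}\right) = \frac{2 \left(-1 + \frac{2 \left(-5 + g\right)}{1 + g}\right) \left(-5 + g\right)}{1 + g}$)
$\frac{458 - 1271}{s{\left(-4,-49 \right)} + 3473} = \frac{458 - 1271}{\frac{2 \left(-11 - 49\right) \left(-5 - 49\right)}{\left(1 - 49\right)^{2}} + 3473} = - \frac{813}{2 \cdot \frac{1}{2304} \left(-60\right) \left(-54\right) + 3473} = - \frac{813}{\frac{45}{16} + 3473} = - \frac{813}{\frac{55613}{16}} = \left(-813\right) \frac{16}{55613} = - \frac{13008}{55613}$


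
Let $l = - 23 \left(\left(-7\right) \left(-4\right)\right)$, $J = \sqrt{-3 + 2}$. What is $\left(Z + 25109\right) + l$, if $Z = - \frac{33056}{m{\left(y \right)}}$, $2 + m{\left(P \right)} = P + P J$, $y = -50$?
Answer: $\frac{32258693}{1301} - \frac{413200 i}{1301} \approx 24795.0 - 317.6 i$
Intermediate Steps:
$J = i$ ($J = \sqrt{-1} = i \approx 1.0 i$)
$m{\left(P \right)} = -2 + P + i P$ ($m{\left(P \right)} = -2 + \left(P + P i\right) = -2 + \left(P + i P\right) = -2 + P + i P$)
$l = -644$ ($l = \left(-23\right) 28 = -644$)
$Z = - \frac{8264 \left(-52 + 50 i\right)}{1301}$ ($Z = - \frac{33056}{-2 - 50 + i \left(-50\right)} = - \frac{33056}{-2 - 50 - 50 i} = - \frac{33056}{-52 - 50 i} = - 33056 \frac{-52 + 50 i}{5204} = - \frac{8264 \left(-52 + 50 i\right)}{1301} \approx 330.31 - 317.6 i$)
$\left(Z + 25109\right) + l = \left(\left(\frac{429728}{1301} - \frac{413200 i}{1301}\right) + 25109\right) - 644 = \left(\frac{33096537}{1301} - \frac{413200 i}{1301}\right) - 644 = \frac{32258693}{1301} - \frac{413200 i}{1301}$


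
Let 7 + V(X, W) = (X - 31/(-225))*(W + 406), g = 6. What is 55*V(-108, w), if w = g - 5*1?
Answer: -108669638/45 ≈ -2.4149e+6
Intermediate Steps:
w = 1 (w = 6 - 5*1 = 6 - 5 = 1)
V(X, W) = -7 + (406 + W)*(31/225 + X) (V(X, W) = -7 + (X - 31/(-225))*(W + 406) = -7 + (X - 31*(-1/225))*(406 + W) = -7 + (X + 31/225)*(406 + W) = -7 + (31/225 + X)*(406 + W) = -7 + (406 + W)*(31/225 + X))
55*V(-108, w) = 55*(11011/225 + 406*(-108) + (31/225)*1 + 1*(-108)) = 55*(11011/225 - 43848 + 31/225 - 108) = 55*(-9879058/225) = -108669638/45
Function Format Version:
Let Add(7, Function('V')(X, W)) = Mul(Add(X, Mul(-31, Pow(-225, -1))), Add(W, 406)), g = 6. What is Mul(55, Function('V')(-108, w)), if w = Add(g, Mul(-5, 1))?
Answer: Rational(-108669638, 45) ≈ -2.4149e+6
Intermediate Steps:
w = 1 (w = Add(6, Mul(-5, 1)) = Add(6, -5) = 1)
Function('V')(X, W) = Add(-7, Mul(Add(406, W), Add(Rational(31, 225), X))) (Function('V')(X, W) = Add(-7, Mul(Add(X, Mul(-31, Pow(-225, -1))), Add(W, 406))) = Add(-7, Mul(Add(X, Mul(-31, Rational(-1, 225))), Add(406, W))) = Add(-7, Mul(Add(X, Rational(31, 225)), Add(406, W))) = Add(-7, Mul(Add(Rational(31, 225), X), Add(406, W))) = Add(-7, Mul(Add(406, W), Add(Rational(31, 225), X))))
Mul(55, Function('V')(-108, w)) = Mul(55, Add(Rational(11011, 225), Mul(406, -108), Mul(Rational(31, 225), 1), Mul(1, -108))) = Mul(55, Add(Rational(11011, 225), -43848, Rational(31, 225), -108)) = Mul(55, Rational(-9879058, 225)) = Rational(-108669638, 45)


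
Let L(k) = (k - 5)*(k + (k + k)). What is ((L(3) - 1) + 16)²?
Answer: 9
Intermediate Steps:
L(k) = 3*k*(-5 + k) (L(k) = (-5 + k)*(k + 2*k) = (-5 + k)*(3*k) = 3*k*(-5 + k))
((L(3) - 1) + 16)² = ((3*3*(-5 + 3) - 1) + 16)² = ((3*3*(-2) - 1) + 16)² = ((-18 - 1) + 16)² = (-19 + 16)² = (-3)² = 9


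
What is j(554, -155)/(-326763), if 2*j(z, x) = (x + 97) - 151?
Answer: 209/653526 ≈ 0.00031980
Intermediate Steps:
j(z, x) = -27 + x/2 (j(z, x) = ((x + 97) - 151)/2 = ((97 + x) - 151)/2 = (-54 + x)/2 = -27 + x/2)
j(554, -155)/(-326763) = (-27 + (½)*(-155))/(-326763) = (-27 - 155/2)*(-1/326763) = -209/2*(-1/326763) = 209/653526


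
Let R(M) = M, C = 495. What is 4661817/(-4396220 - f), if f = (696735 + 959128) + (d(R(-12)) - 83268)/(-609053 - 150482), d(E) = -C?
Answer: -1180271058365/1532256315056 ≈ -0.77028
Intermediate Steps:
d(E) = -495 (d(E) = -1*495 = -495)
f = 1257685987468/759535 (f = (696735 + 959128) + (-495 - 83268)/(-609053 - 150482) = 1655863 - 83763/(-759535) = 1655863 - 83763*(-1/759535) = 1655863 + 83763/759535 = 1257685987468/759535 ≈ 1.6559e+6)
4661817/(-4396220 - f) = 4661817/(-4396220 - 1*1257685987468/759535) = 4661817/(-4396220 - 1257685987468/759535) = 4661817/(-4596768945168/759535) = 4661817*(-759535/4596768945168) = -1180271058365/1532256315056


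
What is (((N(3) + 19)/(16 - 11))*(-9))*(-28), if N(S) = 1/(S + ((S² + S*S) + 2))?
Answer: 110376/115 ≈ 959.79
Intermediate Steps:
N(S) = 1/(2 + S + 2*S²) (N(S) = 1/(S + ((S² + S²) + 2)) = 1/(S + (2*S² + 2)) = 1/(S + (2 + 2*S²)) = 1/(2 + S + 2*S²))
(((N(3) + 19)/(16 - 11))*(-9))*(-28) = (((1/(2 + 3 + 2*3²) + 19)/(16 - 11))*(-9))*(-28) = (((1/(2 + 3 + 2*9) + 19)/5)*(-9))*(-28) = (((1/(2 + 3 + 18) + 19)*(⅕))*(-9))*(-28) = (((1/23 + 19)*(⅕))*(-9))*(-28) = (((438/23)*(⅕))*(-9))*(-28) = ((438/115)*(-9))*(-28) = -3942/115*(-28) = 110376/115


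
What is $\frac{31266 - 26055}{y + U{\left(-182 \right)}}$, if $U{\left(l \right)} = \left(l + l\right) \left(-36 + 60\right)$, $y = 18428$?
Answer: $\frac{5211}{9692} \approx 0.53766$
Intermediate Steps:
$U{\left(l \right)} = 48 l$ ($U{\left(l \right)} = 2 l 24 = 48 l$)
$\frac{31266 - 26055}{y + U{\left(-182 \right)}} = \frac{31266 - 26055}{18428 + 48 \left(-182\right)} = \frac{5211}{18428 - 8736} = \frac{5211}{9692}$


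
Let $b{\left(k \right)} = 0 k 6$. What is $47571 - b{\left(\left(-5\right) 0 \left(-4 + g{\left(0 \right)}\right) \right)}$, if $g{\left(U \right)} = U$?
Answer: $47571$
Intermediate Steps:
$b{\left(k \right)} = 0$ ($b{\left(k \right)} = 0 \cdot 6 = 0$)
$47571 - b{\left(\left(-5\right) 0 \left(-4 + g{\left(0 \right)}\right) \right)} = 47571 - 0 = 47571 + 0 = 47571$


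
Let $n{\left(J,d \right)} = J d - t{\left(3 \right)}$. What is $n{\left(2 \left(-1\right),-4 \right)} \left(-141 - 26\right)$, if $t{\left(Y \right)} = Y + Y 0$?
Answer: $-835$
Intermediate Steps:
$t{\left(Y \right)} = Y$ ($t{\left(Y \right)} = Y + 0 = Y$)
$n{\left(J,d \right)} = -3 + J d$ ($n{\left(J,d \right)} = J d - 3 = -3 + J d$)
$n{\left(2 \left(-1\right),-4 \right)} \left(-141 - 26\right) = \left(-3 + 2 \left(-1\right) \left(-4\right)\right) \left(-141 - 26\right) = \left(-3 - -8\right) \left(-167\right) = \left(-3 + 8\right) \left(-167\right) = 5 \left(-167\right) = -835$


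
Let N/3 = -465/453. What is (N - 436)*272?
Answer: -18033872/151 ≈ -1.1943e+5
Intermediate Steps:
N = -465/151 (N = 3*(-465/453) = 3*(-465*1/453) = 3*(-155/151) = -465/151 ≈ -3.0795)
(N - 436)*272 = (-465/151 - 436)*272 = -66301/151*272 = -18033872/151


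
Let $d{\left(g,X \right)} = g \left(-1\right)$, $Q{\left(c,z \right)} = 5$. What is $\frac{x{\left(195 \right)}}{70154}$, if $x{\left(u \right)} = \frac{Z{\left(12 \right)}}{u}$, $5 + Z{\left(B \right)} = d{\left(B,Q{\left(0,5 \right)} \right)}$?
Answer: $- \frac{17}{13680030} \approx -1.2427 \cdot 10^{-6}$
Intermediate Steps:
$d{\left(g,X \right)} = - g$
$Z{\left(B \right)} = -5 - B$
$x{\left(u \right)} = - \frac{17}{u}$ ($x{\left(u \right)} = \frac{-5 - 12}{u} = - \frac{17}{u}$)
$\frac{x{\left(195 \right)}}{70154} = \frac{\left(-17\right) \frac{1}{195}}{70154} = \left(-17\right) \frac{1}{195} \cdot \frac{1}{70154} = \left(- \frac{17}{195}\right) \frac{1}{70154} = - \frac{17}{13680030}$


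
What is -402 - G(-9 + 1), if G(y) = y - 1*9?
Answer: -385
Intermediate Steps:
G(y) = -9 + y (G(y) = y - 9 = -9 + y)
-402 - G(-9 + 1) = -402 - (-9 + (-9 + 1)) = -402 - (-9 - 8) = -402 - 1*(-17) = -402 + 17 = -385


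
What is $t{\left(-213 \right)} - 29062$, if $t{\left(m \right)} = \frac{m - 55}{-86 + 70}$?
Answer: $- \frac{116181}{4} \approx -29045.0$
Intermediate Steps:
$t{\left(m \right)} = \frac{55}{16} - \frac{m}{16}$ ($t{\left(m \right)} = \frac{-55 + m}{-16} = \left(-55 + m\right) \left(- \frac{1}{16}\right) = \frac{55}{16} - \frac{m}{16}$)
$t{\left(-213 \right)} - 29062 = \left(\frac{55}{16} - - \frac{213}{16}\right) - 29062 = \left(\frac{55}{16} + \frac{213}{16}\right) - 29062 = \frac{67}{4} - 29062 = - \frac{116181}{4}$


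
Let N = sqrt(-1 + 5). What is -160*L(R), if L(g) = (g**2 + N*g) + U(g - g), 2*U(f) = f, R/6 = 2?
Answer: -26880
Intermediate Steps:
R = 12 (R = 6*2 = 12)
U(f) = f/2
N = 2 (N = sqrt(4) = 2)
L(g) = g**2 + 2*g (L(g) = (g**2 + 2*g) + (g - g)/2 = (g**2 + 2*g) + (1/2)*0 = (g**2 + 2*g) + 0 = g**2 + 2*g)
-160*L(R) = -1920*(2 + 12) = -1920*14 = -160*168 = -26880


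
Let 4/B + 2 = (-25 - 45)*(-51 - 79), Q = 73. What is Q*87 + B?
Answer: 28890701/4549 ≈ 6351.0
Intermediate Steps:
B = 2/4549 (B = 4/(-2 + (-25 - 45)*(-51 - 79)) = 4/(-2 - 70*(-130)) = 4/(-2 + 9100) = 4/9098 = 4*(1/9098) = 2/4549 ≈ 0.00043966)
Q*87 + B = 73*87 + 2/4549 = 6351 + 2/4549 = 28890701/4549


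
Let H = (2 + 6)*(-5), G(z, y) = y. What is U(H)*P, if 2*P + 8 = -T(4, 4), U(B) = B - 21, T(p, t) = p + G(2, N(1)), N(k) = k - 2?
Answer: 671/2 ≈ 335.50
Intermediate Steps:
N(k) = -2 + k
T(p, t) = -1 + p (T(p, t) = p + (-2 + 1) = p - 1 = -1 + p)
H = -40 (H = 8*(-5) = -40)
U(B) = -21 + B
P = -11/2 (P = -4 + (-(-1 + 4))/2 = -4 + (-1*3)/2 = -4 + (½)*(-3) = -4 - 3/2 = -11/2 ≈ -5.5000)
U(H)*P = (-21 - 40)*(-11/2) = -61*(-11/2) = 671/2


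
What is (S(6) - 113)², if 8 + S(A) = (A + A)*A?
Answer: 2401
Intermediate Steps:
S(A) = -8 + 2*A² (S(A) = -8 + (A + A)*A = -8 + (2*A)*A = -8 + 2*A²)
(S(6) - 113)² = ((-8 + 2*6²) - 113)² = ((-8 + 2*36) - 113)² = ((-8 + 72) - 113)² = (64 - 113)² = (-49)² = 2401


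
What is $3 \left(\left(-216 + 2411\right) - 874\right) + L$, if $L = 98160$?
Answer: $102123$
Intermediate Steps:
$3 \left(\left(-216 + 2411\right) - 874\right) + L = 3 \left(\left(-216 + 2411\right) - 874\right) + 98160 = 3 \left(2195 - 874\right) + 98160 = 3 \cdot 1321 + 98160 = 3963 + 98160 = 102123$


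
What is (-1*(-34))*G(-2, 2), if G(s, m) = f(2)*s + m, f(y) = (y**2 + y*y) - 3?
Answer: -272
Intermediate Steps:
f(y) = -3 + 2*y**2 (f(y) = (y**2 + y**2) - 3 = 2*y**2 - 3 = -3 + 2*y**2)
G(s, m) = m + 5*s (G(s, m) = (-3 + 2*2**2)*s + m = (-3 + 2*4)*s + m = (-3 + 8)*s + m = 5*s + m = m + 5*s)
(-1*(-34))*G(-2, 2) = (-1*(-34))*(2 + 5*(-2)) = 34*(2 - 10) = 34*(-8) = -272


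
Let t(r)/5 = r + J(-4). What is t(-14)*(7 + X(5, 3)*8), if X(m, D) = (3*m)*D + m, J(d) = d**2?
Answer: 4070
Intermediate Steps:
X(m, D) = m + 3*D*m (X(m, D) = 3*D*m + m = m + 3*D*m)
t(r) = 80 + 5*r (t(r) = 5*(r + (-4)**2) = 5*(r + 16) = 5*(16 + r) = 80 + 5*r)
t(-14)*(7 + X(5, 3)*8) = (80 + 5*(-14))*(7 + (5*(1 + 3*3))*8) = (80 - 70)*(7 + (5*(1 + 9))*8) = 10*(7 + (5*10)*8) = 10*(7 + 50*8) = 10*(7 + 400) = 10*407 = 4070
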